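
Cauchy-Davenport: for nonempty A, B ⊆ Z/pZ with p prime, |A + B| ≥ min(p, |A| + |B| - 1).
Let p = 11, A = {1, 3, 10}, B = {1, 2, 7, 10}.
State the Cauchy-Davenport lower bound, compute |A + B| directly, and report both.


Cauchy-Davenport: |A + B| ≥ min(p, |A| + |B| - 1) for A, B nonempty in Z/pZ.
|A| = 3, |B| = 4, p = 11.
CD lower bound = min(11, 3 + 4 - 1) = min(11, 6) = 6.
Compute A + B mod 11 directly:
a = 1: 1+1=2, 1+2=3, 1+7=8, 1+10=0
a = 3: 3+1=4, 3+2=5, 3+7=10, 3+10=2
a = 10: 10+1=0, 10+2=1, 10+7=6, 10+10=9
A + B = {0, 1, 2, 3, 4, 5, 6, 8, 9, 10}, so |A + B| = 10.
Verify: 10 ≥ 6? Yes ✓.

CD lower bound = 6, actual |A + B| = 10.


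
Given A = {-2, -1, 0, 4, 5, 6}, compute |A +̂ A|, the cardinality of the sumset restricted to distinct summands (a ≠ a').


Restricted sumset: A +̂ A = {a + a' : a ∈ A, a' ∈ A, a ≠ a'}.
Equivalently, take A + A and drop any sum 2a that is achievable ONLY as a + a for a ∈ A (i.e. sums representable only with equal summands).
Enumerate pairs (a, a') with a < a' (symmetric, so each unordered pair gives one sum; this covers all a ≠ a'):
  -2 + -1 = -3
  -2 + 0 = -2
  -2 + 4 = 2
  -2 + 5 = 3
  -2 + 6 = 4
  -1 + 0 = -1
  -1 + 4 = 3
  -1 + 5 = 4
  -1 + 6 = 5
  0 + 4 = 4
  0 + 5 = 5
  0 + 6 = 6
  4 + 5 = 9
  4 + 6 = 10
  5 + 6 = 11
Collected distinct sums: {-3, -2, -1, 2, 3, 4, 5, 6, 9, 10, 11}
|A +̂ A| = 11
(Reference bound: |A +̂ A| ≥ 2|A| - 3 for |A| ≥ 2, with |A| = 6 giving ≥ 9.)

|A +̂ A| = 11


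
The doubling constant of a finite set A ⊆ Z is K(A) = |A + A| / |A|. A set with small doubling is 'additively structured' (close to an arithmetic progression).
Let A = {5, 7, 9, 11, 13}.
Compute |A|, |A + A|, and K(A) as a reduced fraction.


|A| = 5.
Compute A + A by enumerating all 25 pairs.
A + A = {10, 12, 14, 16, 18, 20, 22, 24, 26}, so |A + A| = 9.
K = |A + A| / |A| = 9/5 (already in lowest terms) ≈ 1.8000.
Reference: AP of size 5 gives K = 9/5 ≈ 1.8000; a fully generic set of size 5 gives K ≈ 3.0000.

|A| = 5, |A + A| = 9, K = 9/5.


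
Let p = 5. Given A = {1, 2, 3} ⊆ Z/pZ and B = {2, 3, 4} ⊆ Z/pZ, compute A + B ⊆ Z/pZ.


Work in Z/5Z: reduce every sum a + b modulo 5.
Enumerate all 9 pairs:
a = 1: 1+2=3, 1+3=4, 1+4=0
a = 2: 2+2=4, 2+3=0, 2+4=1
a = 3: 3+2=0, 3+3=1, 3+4=2
Distinct residues collected: {0, 1, 2, 3, 4}
|A + B| = 5 (out of 5 total residues).

A + B = {0, 1, 2, 3, 4}


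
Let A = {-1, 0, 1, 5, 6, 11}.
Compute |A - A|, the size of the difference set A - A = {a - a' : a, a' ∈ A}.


A - A = {a - a' : a, a' ∈ A}; |A| = 6.
Bounds: 2|A|-1 ≤ |A - A| ≤ |A|² - |A| + 1, i.e. 11 ≤ |A - A| ≤ 31.
Note: 0 ∈ A - A always (from a - a). The set is symmetric: if d ∈ A - A then -d ∈ A - A.
Enumerate nonzero differences d = a - a' with a > a' (then include -d):
Positive differences: {1, 2, 4, 5, 6, 7, 10, 11, 12}
Full difference set: {0} ∪ (positive diffs) ∪ (negative diffs).
|A - A| = 1 + 2·9 = 19 (matches direct enumeration: 19).

|A - A| = 19


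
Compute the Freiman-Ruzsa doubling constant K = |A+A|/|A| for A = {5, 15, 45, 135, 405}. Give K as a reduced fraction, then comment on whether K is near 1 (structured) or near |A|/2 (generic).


|A| = 5.
Compute A + A by enumerating all 25 pairs.
A + A = {10, 20, 30, 50, 60, 90, 140, 150, 180, 270, 410, 420, 450, 540, 810}, so |A + A| = 15.
K = |A + A| / |A| = 15/5 = 3/1 ≈ 3.0000.
Reference: AP of size 5 gives K = 9/5 ≈ 1.8000; a fully generic set of size 5 gives K ≈ 3.0000.

|A| = 5, |A + A| = 15, K = 15/5 = 3/1.


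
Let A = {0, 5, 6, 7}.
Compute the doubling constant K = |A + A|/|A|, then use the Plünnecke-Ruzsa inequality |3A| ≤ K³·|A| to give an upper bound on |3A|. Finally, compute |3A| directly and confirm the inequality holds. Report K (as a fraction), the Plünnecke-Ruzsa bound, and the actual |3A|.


|A| = 4.
Step 1: Compute A + A by enumerating all 16 pairs.
A + A = {0, 5, 6, 7, 10, 11, 12, 13, 14}, so |A + A| = 9.
Step 2: Doubling constant K = |A + A|/|A| = 9/4 = 9/4 ≈ 2.2500.
Step 3: Plünnecke-Ruzsa gives |3A| ≤ K³·|A| = (2.2500)³ · 4 ≈ 45.5625.
Step 4: Compute 3A = A + A + A directly by enumerating all triples (a,b,c) ∈ A³; |3A| = 16.
Step 5: Check 16 ≤ 45.5625? Yes ✓.

K = 9/4, Plünnecke-Ruzsa bound K³|A| ≈ 45.5625, |3A| = 16, inequality holds.


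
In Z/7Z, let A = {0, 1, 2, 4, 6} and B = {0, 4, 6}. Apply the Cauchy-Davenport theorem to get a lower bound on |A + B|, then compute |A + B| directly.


Cauchy-Davenport: |A + B| ≥ min(p, |A| + |B| - 1) for A, B nonempty in Z/pZ.
|A| = 5, |B| = 3, p = 7.
CD lower bound = min(7, 5 + 3 - 1) = min(7, 7) = 7.
Compute A + B mod 7 directly:
a = 0: 0+0=0, 0+4=4, 0+6=6
a = 1: 1+0=1, 1+4=5, 1+6=0
a = 2: 2+0=2, 2+4=6, 2+6=1
a = 4: 4+0=4, 4+4=1, 4+6=3
a = 6: 6+0=6, 6+4=3, 6+6=5
A + B = {0, 1, 2, 3, 4, 5, 6}, so |A + B| = 7.
Verify: 7 ≥ 7? Yes ✓.

CD lower bound = 7, actual |A + B| = 7.


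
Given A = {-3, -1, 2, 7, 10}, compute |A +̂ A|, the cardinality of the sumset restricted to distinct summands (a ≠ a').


Restricted sumset: A +̂ A = {a + a' : a ∈ A, a' ∈ A, a ≠ a'}.
Equivalently, take A + A and drop any sum 2a that is achievable ONLY as a + a for a ∈ A (i.e. sums representable only with equal summands).
Enumerate pairs (a, a') with a < a' (symmetric, so each unordered pair gives one sum; this covers all a ≠ a'):
  -3 + -1 = -4
  -3 + 2 = -1
  -3 + 7 = 4
  -3 + 10 = 7
  -1 + 2 = 1
  -1 + 7 = 6
  -1 + 10 = 9
  2 + 7 = 9
  2 + 10 = 12
  7 + 10 = 17
Collected distinct sums: {-4, -1, 1, 4, 6, 7, 9, 12, 17}
|A +̂ A| = 9
(Reference bound: |A +̂ A| ≥ 2|A| - 3 for |A| ≥ 2, with |A| = 5 giving ≥ 7.)

|A +̂ A| = 9


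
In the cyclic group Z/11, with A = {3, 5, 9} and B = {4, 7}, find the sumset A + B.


Work in Z/11Z: reduce every sum a + b modulo 11.
Enumerate all 6 pairs:
a = 3: 3+4=7, 3+7=10
a = 5: 5+4=9, 5+7=1
a = 9: 9+4=2, 9+7=5
Distinct residues collected: {1, 2, 5, 7, 9, 10}
|A + B| = 6 (out of 11 total residues).

A + B = {1, 2, 5, 7, 9, 10}


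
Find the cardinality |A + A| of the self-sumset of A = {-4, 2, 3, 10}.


A + A = {a + a' : a, a' ∈ A}; |A| = 4.
General bounds: 2|A| - 1 ≤ |A + A| ≤ |A|(|A|+1)/2, i.e. 7 ≤ |A + A| ≤ 10.
Lower bound 2|A|-1 is attained iff A is an arithmetic progression.
Enumerate sums a + a' for a ≤ a' (symmetric, so this suffices):
a = -4: -4+-4=-8, -4+2=-2, -4+3=-1, -4+10=6
a = 2: 2+2=4, 2+3=5, 2+10=12
a = 3: 3+3=6, 3+10=13
a = 10: 10+10=20
Distinct sums: {-8, -2, -1, 4, 5, 6, 12, 13, 20}
|A + A| = 9

|A + A| = 9


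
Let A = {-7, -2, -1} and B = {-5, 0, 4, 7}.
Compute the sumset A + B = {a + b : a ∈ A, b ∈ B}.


A + B = {a + b : a ∈ A, b ∈ B}.
Enumerate all |A|·|B| = 3·4 = 12 pairs (a, b) and collect distinct sums.
a = -7: -7+-5=-12, -7+0=-7, -7+4=-3, -7+7=0
a = -2: -2+-5=-7, -2+0=-2, -2+4=2, -2+7=5
a = -1: -1+-5=-6, -1+0=-1, -1+4=3, -1+7=6
Collecting distinct sums: A + B = {-12, -7, -6, -3, -2, -1, 0, 2, 3, 5, 6}
|A + B| = 11

A + B = {-12, -7, -6, -3, -2, -1, 0, 2, 3, 5, 6}


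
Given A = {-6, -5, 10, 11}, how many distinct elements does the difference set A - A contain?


A - A = {a - a' : a, a' ∈ A}; |A| = 4.
Bounds: 2|A|-1 ≤ |A - A| ≤ |A|² - |A| + 1, i.e. 7 ≤ |A - A| ≤ 13.
Note: 0 ∈ A - A always (from a - a). The set is symmetric: if d ∈ A - A then -d ∈ A - A.
Enumerate nonzero differences d = a - a' with a > a' (then include -d):
Positive differences: {1, 15, 16, 17}
Full difference set: {0} ∪ (positive diffs) ∪ (negative diffs).
|A - A| = 1 + 2·4 = 9 (matches direct enumeration: 9).

|A - A| = 9


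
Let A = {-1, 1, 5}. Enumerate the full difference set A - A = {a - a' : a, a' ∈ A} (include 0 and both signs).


A - A = {a - a' : a, a' ∈ A}.
Compute a - a' for each ordered pair (a, a'):
a = -1: -1--1=0, -1-1=-2, -1-5=-6
a = 1: 1--1=2, 1-1=0, 1-5=-4
a = 5: 5--1=6, 5-1=4, 5-5=0
Collecting distinct values (and noting 0 appears from a-a):
A - A = {-6, -4, -2, 0, 2, 4, 6}
|A - A| = 7

A - A = {-6, -4, -2, 0, 2, 4, 6}


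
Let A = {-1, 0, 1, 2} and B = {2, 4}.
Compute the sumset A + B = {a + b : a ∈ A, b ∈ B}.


A + B = {a + b : a ∈ A, b ∈ B}.
Enumerate all |A|·|B| = 4·2 = 8 pairs (a, b) and collect distinct sums.
a = -1: -1+2=1, -1+4=3
a = 0: 0+2=2, 0+4=4
a = 1: 1+2=3, 1+4=5
a = 2: 2+2=4, 2+4=6
Collecting distinct sums: A + B = {1, 2, 3, 4, 5, 6}
|A + B| = 6

A + B = {1, 2, 3, 4, 5, 6}


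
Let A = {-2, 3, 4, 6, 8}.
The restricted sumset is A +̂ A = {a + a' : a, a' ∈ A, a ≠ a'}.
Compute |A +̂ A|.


Restricted sumset: A +̂ A = {a + a' : a ∈ A, a' ∈ A, a ≠ a'}.
Equivalently, take A + A and drop any sum 2a that is achievable ONLY as a + a for a ∈ A (i.e. sums representable only with equal summands).
Enumerate pairs (a, a') with a < a' (symmetric, so each unordered pair gives one sum; this covers all a ≠ a'):
  -2 + 3 = 1
  -2 + 4 = 2
  -2 + 6 = 4
  -2 + 8 = 6
  3 + 4 = 7
  3 + 6 = 9
  3 + 8 = 11
  4 + 6 = 10
  4 + 8 = 12
  6 + 8 = 14
Collected distinct sums: {1, 2, 4, 6, 7, 9, 10, 11, 12, 14}
|A +̂ A| = 10
(Reference bound: |A +̂ A| ≥ 2|A| - 3 for |A| ≥ 2, with |A| = 5 giving ≥ 7.)

|A +̂ A| = 10


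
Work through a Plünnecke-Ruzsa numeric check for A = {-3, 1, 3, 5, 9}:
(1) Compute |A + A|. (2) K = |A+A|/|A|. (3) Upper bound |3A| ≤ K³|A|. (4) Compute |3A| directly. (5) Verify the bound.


|A| = 5.
Step 1: Compute A + A by enumerating all 25 pairs.
A + A = {-6, -2, 0, 2, 4, 6, 8, 10, 12, 14, 18}, so |A + A| = 11.
Step 2: Doubling constant K = |A + A|/|A| = 11/5 = 11/5 ≈ 2.2000.
Step 3: Plünnecke-Ruzsa gives |3A| ≤ K³·|A| = (2.2000)³ · 5 ≈ 53.2400.
Step 4: Compute 3A = A + A + A directly by enumerating all triples (a,b,c) ∈ A³; |3A| = 17.
Step 5: Check 17 ≤ 53.2400? Yes ✓.

K = 11/5, Plünnecke-Ruzsa bound K³|A| ≈ 53.2400, |3A| = 17, inequality holds.


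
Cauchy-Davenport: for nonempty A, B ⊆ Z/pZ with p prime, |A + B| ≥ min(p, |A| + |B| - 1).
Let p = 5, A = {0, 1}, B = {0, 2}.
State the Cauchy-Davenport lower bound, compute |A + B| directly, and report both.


Cauchy-Davenport: |A + B| ≥ min(p, |A| + |B| - 1) for A, B nonempty in Z/pZ.
|A| = 2, |B| = 2, p = 5.
CD lower bound = min(5, 2 + 2 - 1) = min(5, 3) = 3.
Compute A + B mod 5 directly:
a = 0: 0+0=0, 0+2=2
a = 1: 1+0=1, 1+2=3
A + B = {0, 1, 2, 3}, so |A + B| = 4.
Verify: 4 ≥ 3? Yes ✓.

CD lower bound = 3, actual |A + B| = 4.


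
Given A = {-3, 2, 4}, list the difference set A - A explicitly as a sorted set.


A - A = {a - a' : a, a' ∈ A}.
Compute a - a' for each ordered pair (a, a'):
a = -3: -3--3=0, -3-2=-5, -3-4=-7
a = 2: 2--3=5, 2-2=0, 2-4=-2
a = 4: 4--3=7, 4-2=2, 4-4=0
Collecting distinct values (and noting 0 appears from a-a):
A - A = {-7, -5, -2, 0, 2, 5, 7}
|A - A| = 7

A - A = {-7, -5, -2, 0, 2, 5, 7}


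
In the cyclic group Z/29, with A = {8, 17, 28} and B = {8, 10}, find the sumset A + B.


Work in Z/29Z: reduce every sum a + b modulo 29.
Enumerate all 6 pairs:
a = 8: 8+8=16, 8+10=18
a = 17: 17+8=25, 17+10=27
a = 28: 28+8=7, 28+10=9
Distinct residues collected: {7, 9, 16, 18, 25, 27}
|A + B| = 6 (out of 29 total residues).

A + B = {7, 9, 16, 18, 25, 27}


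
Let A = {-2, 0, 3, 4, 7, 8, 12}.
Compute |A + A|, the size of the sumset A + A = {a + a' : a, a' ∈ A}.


A + A = {a + a' : a, a' ∈ A}; |A| = 7.
General bounds: 2|A| - 1 ≤ |A + A| ≤ |A|(|A|+1)/2, i.e. 13 ≤ |A + A| ≤ 28.
Lower bound 2|A|-1 is attained iff A is an arithmetic progression.
Enumerate sums a + a' for a ≤ a' (symmetric, so this suffices):
a = -2: -2+-2=-4, -2+0=-2, -2+3=1, -2+4=2, -2+7=5, -2+8=6, -2+12=10
a = 0: 0+0=0, 0+3=3, 0+4=4, 0+7=7, 0+8=8, 0+12=12
a = 3: 3+3=6, 3+4=7, 3+7=10, 3+8=11, 3+12=15
a = 4: 4+4=8, 4+7=11, 4+8=12, 4+12=16
a = 7: 7+7=14, 7+8=15, 7+12=19
a = 8: 8+8=16, 8+12=20
a = 12: 12+12=24
Distinct sums: {-4, -2, 0, 1, 2, 3, 4, 5, 6, 7, 8, 10, 11, 12, 14, 15, 16, 19, 20, 24}
|A + A| = 20

|A + A| = 20


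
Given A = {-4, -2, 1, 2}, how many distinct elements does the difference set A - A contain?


A - A = {a - a' : a, a' ∈ A}; |A| = 4.
Bounds: 2|A|-1 ≤ |A - A| ≤ |A|² - |A| + 1, i.e. 7 ≤ |A - A| ≤ 13.
Note: 0 ∈ A - A always (from a - a). The set is symmetric: if d ∈ A - A then -d ∈ A - A.
Enumerate nonzero differences d = a - a' with a > a' (then include -d):
Positive differences: {1, 2, 3, 4, 5, 6}
Full difference set: {0} ∪ (positive diffs) ∪ (negative diffs).
|A - A| = 1 + 2·6 = 13 (matches direct enumeration: 13).

|A - A| = 13


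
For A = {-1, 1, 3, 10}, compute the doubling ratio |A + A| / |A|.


|A| = 4.
Compute A + A by enumerating all 16 pairs.
A + A = {-2, 0, 2, 4, 6, 9, 11, 13, 20}, so |A + A| = 9.
K = |A + A| / |A| = 9/4 (already in lowest terms) ≈ 2.2500.
Reference: AP of size 4 gives K = 7/4 ≈ 1.7500; a fully generic set of size 4 gives K ≈ 2.5000.

|A| = 4, |A + A| = 9, K = 9/4.


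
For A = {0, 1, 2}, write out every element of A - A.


A - A = {a - a' : a, a' ∈ A}.
Compute a - a' for each ordered pair (a, a'):
a = 0: 0-0=0, 0-1=-1, 0-2=-2
a = 1: 1-0=1, 1-1=0, 1-2=-1
a = 2: 2-0=2, 2-1=1, 2-2=0
Collecting distinct values (and noting 0 appears from a-a):
A - A = {-2, -1, 0, 1, 2}
|A - A| = 5

A - A = {-2, -1, 0, 1, 2}


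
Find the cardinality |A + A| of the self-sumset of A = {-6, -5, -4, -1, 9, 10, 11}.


A + A = {a + a' : a, a' ∈ A}; |A| = 7.
General bounds: 2|A| - 1 ≤ |A + A| ≤ |A|(|A|+1)/2, i.e. 13 ≤ |A + A| ≤ 28.
Lower bound 2|A|-1 is attained iff A is an arithmetic progression.
Enumerate sums a + a' for a ≤ a' (symmetric, so this suffices):
a = -6: -6+-6=-12, -6+-5=-11, -6+-4=-10, -6+-1=-7, -6+9=3, -6+10=4, -6+11=5
a = -5: -5+-5=-10, -5+-4=-9, -5+-1=-6, -5+9=4, -5+10=5, -5+11=6
a = -4: -4+-4=-8, -4+-1=-5, -4+9=5, -4+10=6, -4+11=7
a = -1: -1+-1=-2, -1+9=8, -1+10=9, -1+11=10
a = 9: 9+9=18, 9+10=19, 9+11=20
a = 10: 10+10=20, 10+11=21
a = 11: 11+11=22
Distinct sums: {-12, -11, -10, -9, -8, -7, -6, -5, -2, 3, 4, 5, 6, 7, 8, 9, 10, 18, 19, 20, 21, 22}
|A + A| = 22

|A + A| = 22


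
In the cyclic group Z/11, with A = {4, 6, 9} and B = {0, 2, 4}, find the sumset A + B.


Work in Z/11Z: reduce every sum a + b modulo 11.
Enumerate all 9 pairs:
a = 4: 4+0=4, 4+2=6, 4+4=8
a = 6: 6+0=6, 6+2=8, 6+4=10
a = 9: 9+0=9, 9+2=0, 9+4=2
Distinct residues collected: {0, 2, 4, 6, 8, 9, 10}
|A + B| = 7 (out of 11 total residues).

A + B = {0, 2, 4, 6, 8, 9, 10}


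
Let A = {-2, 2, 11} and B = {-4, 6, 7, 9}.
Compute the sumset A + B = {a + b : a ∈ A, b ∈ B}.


A + B = {a + b : a ∈ A, b ∈ B}.
Enumerate all |A|·|B| = 3·4 = 12 pairs (a, b) and collect distinct sums.
a = -2: -2+-4=-6, -2+6=4, -2+7=5, -2+9=7
a = 2: 2+-4=-2, 2+6=8, 2+7=9, 2+9=11
a = 11: 11+-4=7, 11+6=17, 11+7=18, 11+9=20
Collecting distinct sums: A + B = {-6, -2, 4, 5, 7, 8, 9, 11, 17, 18, 20}
|A + B| = 11

A + B = {-6, -2, 4, 5, 7, 8, 9, 11, 17, 18, 20}


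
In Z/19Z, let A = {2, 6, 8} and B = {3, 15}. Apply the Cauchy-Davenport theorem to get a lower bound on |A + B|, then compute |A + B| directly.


Cauchy-Davenport: |A + B| ≥ min(p, |A| + |B| - 1) for A, B nonempty in Z/pZ.
|A| = 3, |B| = 2, p = 19.
CD lower bound = min(19, 3 + 2 - 1) = min(19, 4) = 4.
Compute A + B mod 19 directly:
a = 2: 2+3=5, 2+15=17
a = 6: 6+3=9, 6+15=2
a = 8: 8+3=11, 8+15=4
A + B = {2, 4, 5, 9, 11, 17}, so |A + B| = 6.
Verify: 6 ≥ 4? Yes ✓.

CD lower bound = 4, actual |A + B| = 6.


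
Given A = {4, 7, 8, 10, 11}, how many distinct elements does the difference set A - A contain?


A - A = {a - a' : a, a' ∈ A}; |A| = 5.
Bounds: 2|A|-1 ≤ |A - A| ≤ |A|² - |A| + 1, i.e. 9 ≤ |A - A| ≤ 21.
Note: 0 ∈ A - A always (from a - a). The set is symmetric: if d ∈ A - A then -d ∈ A - A.
Enumerate nonzero differences d = a - a' with a > a' (then include -d):
Positive differences: {1, 2, 3, 4, 6, 7}
Full difference set: {0} ∪ (positive diffs) ∪ (negative diffs).
|A - A| = 1 + 2·6 = 13 (matches direct enumeration: 13).

|A - A| = 13


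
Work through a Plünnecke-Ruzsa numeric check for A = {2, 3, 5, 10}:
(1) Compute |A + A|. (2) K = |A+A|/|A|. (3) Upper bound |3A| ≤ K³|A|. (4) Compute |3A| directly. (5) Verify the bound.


|A| = 4.
Step 1: Compute A + A by enumerating all 16 pairs.
A + A = {4, 5, 6, 7, 8, 10, 12, 13, 15, 20}, so |A + A| = 10.
Step 2: Doubling constant K = |A + A|/|A| = 10/4 = 10/4 ≈ 2.5000.
Step 3: Plünnecke-Ruzsa gives |3A| ≤ K³·|A| = (2.5000)³ · 4 ≈ 62.5000.
Step 4: Compute 3A = A + A + A directly by enumerating all triples (a,b,c) ∈ A³; |3A| = 18.
Step 5: Check 18 ≤ 62.5000? Yes ✓.

K = 10/4, Plünnecke-Ruzsa bound K³|A| ≈ 62.5000, |3A| = 18, inequality holds.


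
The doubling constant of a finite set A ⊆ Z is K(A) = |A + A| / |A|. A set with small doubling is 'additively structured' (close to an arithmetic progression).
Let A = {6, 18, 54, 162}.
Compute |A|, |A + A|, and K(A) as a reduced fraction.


|A| = 4.
Compute A + A by enumerating all 16 pairs.
A + A = {12, 24, 36, 60, 72, 108, 168, 180, 216, 324}, so |A + A| = 10.
K = |A + A| / |A| = 10/4 = 5/2 ≈ 2.5000.
Reference: AP of size 4 gives K = 7/4 ≈ 1.7500; a fully generic set of size 4 gives K ≈ 2.5000.

|A| = 4, |A + A| = 10, K = 10/4 = 5/2.


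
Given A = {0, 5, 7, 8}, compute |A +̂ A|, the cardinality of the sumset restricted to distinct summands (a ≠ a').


Restricted sumset: A +̂ A = {a + a' : a ∈ A, a' ∈ A, a ≠ a'}.
Equivalently, take A + A and drop any sum 2a that is achievable ONLY as a + a for a ∈ A (i.e. sums representable only with equal summands).
Enumerate pairs (a, a') with a < a' (symmetric, so each unordered pair gives one sum; this covers all a ≠ a'):
  0 + 5 = 5
  0 + 7 = 7
  0 + 8 = 8
  5 + 7 = 12
  5 + 8 = 13
  7 + 8 = 15
Collected distinct sums: {5, 7, 8, 12, 13, 15}
|A +̂ A| = 6
(Reference bound: |A +̂ A| ≥ 2|A| - 3 for |A| ≥ 2, with |A| = 4 giving ≥ 5.)

|A +̂ A| = 6


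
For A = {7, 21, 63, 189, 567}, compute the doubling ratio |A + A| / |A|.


|A| = 5.
Compute A + A by enumerating all 25 pairs.
A + A = {14, 28, 42, 70, 84, 126, 196, 210, 252, 378, 574, 588, 630, 756, 1134}, so |A + A| = 15.
K = |A + A| / |A| = 15/5 = 3/1 ≈ 3.0000.
Reference: AP of size 5 gives K = 9/5 ≈ 1.8000; a fully generic set of size 5 gives K ≈ 3.0000.

|A| = 5, |A + A| = 15, K = 15/5 = 3/1.


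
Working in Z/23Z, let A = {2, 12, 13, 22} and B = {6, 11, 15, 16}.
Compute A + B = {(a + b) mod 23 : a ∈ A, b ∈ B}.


Work in Z/23Z: reduce every sum a + b modulo 23.
Enumerate all 16 pairs:
a = 2: 2+6=8, 2+11=13, 2+15=17, 2+16=18
a = 12: 12+6=18, 12+11=0, 12+15=4, 12+16=5
a = 13: 13+6=19, 13+11=1, 13+15=5, 13+16=6
a = 22: 22+6=5, 22+11=10, 22+15=14, 22+16=15
Distinct residues collected: {0, 1, 4, 5, 6, 8, 10, 13, 14, 15, 17, 18, 19}
|A + B| = 13 (out of 23 total residues).

A + B = {0, 1, 4, 5, 6, 8, 10, 13, 14, 15, 17, 18, 19}


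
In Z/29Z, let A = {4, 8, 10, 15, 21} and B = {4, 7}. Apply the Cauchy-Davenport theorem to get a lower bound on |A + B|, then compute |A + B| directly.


Cauchy-Davenport: |A + B| ≥ min(p, |A| + |B| - 1) for A, B nonempty in Z/pZ.
|A| = 5, |B| = 2, p = 29.
CD lower bound = min(29, 5 + 2 - 1) = min(29, 6) = 6.
Compute A + B mod 29 directly:
a = 4: 4+4=8, 4+7=11
a = 8: 8+4=12, 8+7=15
a = 10: 10+4=14, 10+7=17
a = 15: 15+4=19, 15+7=22
a = 21: 21+4=25, 21+7=28
A + B = {8, 11, 12, 14, 15, 17, 19, 22, 25, 28}, so |A + B| = 10.
Verify: 10 ≥ 6? Yes ✓.

CD lower bound = 6, actual |A + B| = 10.


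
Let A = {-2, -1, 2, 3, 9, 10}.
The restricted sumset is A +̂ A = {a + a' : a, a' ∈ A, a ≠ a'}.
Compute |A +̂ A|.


Restricted sumset: A +̂ A = {a + a' : a ∈ A, a' ∈ A, a ≠ a'}.
Equivalently, take A + A and drop any sum 2a that is achievable ONLY as a + a for a ∈ A (i.e. sums representable only with equal summands).
Enumerate pairs (a, a') with a < a' (symmetric, so each unordered pair gives one sum; this covers all a ≠ a'):
  -2 + -1 = -3
  -2 + 2 = 0
  -2 + 3 = 1
  -2 + 9 = 7
  -2 + 10 = 8
  -1 + 2 = 1
  -1 + 3 = 2
  -1 + 9 = 8
  -1 + 10 = 9
  2 + 3 = 5
  2 + 9 = 11
  2 + 10 = 12
  3 + 9 = 12
  3 + 10 = 13
  9 + 10 = 19
Collected distinct sums: {-3, 0, 1, 2, 5, 7, 8, 9, 11, 12, 13, 19}
|A +̂ A| = 12
(Reference bound: |A +̂ A| ≥ 2|A| - 3 for |A| ≥ 2, with |A| = 6 giving ≥ 9.)

|A +̂ A| = 12


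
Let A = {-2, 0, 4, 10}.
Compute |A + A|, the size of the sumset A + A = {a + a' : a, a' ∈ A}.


A + A = {a + a' : a, a' ∈ A}; |A| = 4.
General bounds: 2|A| - 1 ≤ |A + A| ≤ |A|(|A|+1)/2, i.e. 7 ≤ |A + A| ≤ 10.
Lower bound 2|A|-1 is attained iff A is an arithmetic progression.
Enumerate sums a + a' for a ≤ a' (symmetric, so this suffices):
a = -2: -2+-2=-4, -2+0=-2, -2+4=2, -2+10=8
a = 0: 0+0=0, 0+4=4, 0+10=10
a = 4: 4+4=8, 4+10=14
a = 10: 10+10=20
Distinct sums: {-4, -2, 0, 2, 4, 8, 10, 14, 20}
|A + A| = 9

|A + A| = 9


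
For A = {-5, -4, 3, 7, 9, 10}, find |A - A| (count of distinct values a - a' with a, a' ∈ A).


A - A = {a - a' : a, a' ∈ A}; |A| = 6.
Bounds: 2|A|-1 ≤ |A - A| ≤ |A|² - |A| + 1, i.e. 11 ≤ |A - A| ≤ 31.
Note: 0 ∈ A - A always (from a - a). The set is symmetric: if d ∈ A - A then -d ∈ A - A.
Enumerate nonzero differences d = a - a' with a > a' (then include -d):
Positive differences: {1, 2, 3, 4, 6, 7, 8, 11, 12, 13, 14, 15}
Full difference set: {0} ∪ (positive diffs) ∪ (negative diffs).
|A - A| = 1 + 2·12 = 25 (matches direct enumeration: 25).

|A - A| = 25


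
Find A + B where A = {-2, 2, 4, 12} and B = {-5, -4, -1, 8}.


A + B = {a + b : a ∈ A, b ∈ B}.
Enumerate all |A|·|B| = 4·4 = 16 pairs (a, b) and collect distinct sums.
a = -2: -2+-5=-7, -2+-4=-6, -2+-1=-3, -2+8=6
a = 2: 2+-5=-3, 2+-4=-2, 2+-1=1, 2+8=10
a = 4: 4+-5=-1, 4+-4=0, 4+-1=3, 4+8=12
a = 12: 12+-5=7, 12+-4=8, 12+-1=11, 12+8=20
Collecting distinct sums: A + B = {-7, -6, -3, -2, -1, 0, 1, 3, 6, 7, 8, 10, 11, 12, 20}
|A + B| = 15

A + B = {-7, -6, -3, -2, -1, 0, 1, 3, 6, 7, 8, 10, 11, 12, 20}


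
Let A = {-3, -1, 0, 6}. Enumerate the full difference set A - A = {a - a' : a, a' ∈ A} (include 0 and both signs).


A - A = {a - a' : a, a' ∈ A}.
Compute a - a' for each ordered pair (a, a'):
a = -3: -3--3=0, -3--1=-2, -3-0=-3, -3-6=-9
a = -1: -1--3=2, -1--1=0, -1-0=-1, -1-6=-7
a = 0: 0--3=3, 0--1=1, 0-0=0, 0-6=-6
a = 6: 6--3=9, 6--1=7, 6-0=6, 6-6=0
Collecting distinct values (and noting 0 appears from a-a):
A - A = {-9, -7, -6, -3, -2, -1, 0, 1, 2, 3, 6, 7, 9}
|A - A| = 13

A - A = {-9, -7, -6, -3, -2, -1, 0, 1, 2, 3, 6, 7, 9}


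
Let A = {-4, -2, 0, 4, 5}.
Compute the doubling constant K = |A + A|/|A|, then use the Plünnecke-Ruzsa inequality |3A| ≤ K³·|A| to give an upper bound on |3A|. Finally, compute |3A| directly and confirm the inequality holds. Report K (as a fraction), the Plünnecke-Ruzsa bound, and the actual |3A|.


|A| = 5.
Step 1: Compute A + A by enumerating all 25 pairs.
A + A = {-8, -6, -4, -2, 0, 1, 2, 3, 4, 5, 8, 9, 10}, so |A + A| = 13.
Step 2: Doubling constant K = |A + A|/|A| = 13/5 = 13/5 ≈ 2.6000.
Step 3: Plünnecke-Ruzsa gives |3A| ≤ K³·|A| = (2.6000)³ · 5 ≈ 87.8800.
Step 4: Compute 3A = A + A + A directly by enumerating all triples (a,b,c) ∈ A³; |3A| = 23.
Step 5: Check 23 ≤ 87.8800? Yes ✓.

K = 13/5, Plünnecke-Ruzsa bound K³|A| ≈ 87.8800, |3A| = 23, inequality holds.


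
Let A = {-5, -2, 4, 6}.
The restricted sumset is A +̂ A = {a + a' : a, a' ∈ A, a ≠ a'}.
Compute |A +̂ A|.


Restricted sumset: A +̂ A = {a + a' : a ∈ A, a' ∈ A, a ≠ a'}.
Equivalently, take A + A and drop any sum 2a that is achievable ONLY as a + a for a ∈ A (i.e. sums representable only with equal summands).
Enumerate pairs (a, a') with a < a' (symmetric, so each unordered pair gives one sum; this covers all a ≠ a'):
  -5 + -2 = -7
  -5 + 4 = -1
  -5 + 6 = 1
  -2 + 4 = 2
  -2 + 6 = 4
  4 + 6 = 10
Collected distinct sums: {-7, -1, 1, 2, 4, 10}
|A +̂ A| = 6
(Reference bound: |A +̂ A| ≥ 2|A| - 3 for |A| ≥ 2, with |A| = 4 giving ≥ 5.)

|A +̂ A| = 6


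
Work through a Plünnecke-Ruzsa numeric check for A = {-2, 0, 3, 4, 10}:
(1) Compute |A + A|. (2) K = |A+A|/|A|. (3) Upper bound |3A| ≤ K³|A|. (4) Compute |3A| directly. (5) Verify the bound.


|A| = 5.
Step 1: Compute A + A by enumerating all 25 pairs.
A + A = {-4, -2, 0, 1, 2, 3, 4, 6, 7, 8, 10, 13, 14, 20}, so |A + A| = 14.
Step 2: Doubling constant K = |A + A|/|A| = 14/5 = 14/5 ≈ 2.8000.
Step 3: Plünnecke-Ruzsa gives |3A| ≤ K³·|A| = (2.8000)³ · 5 ≈ 109.7600.
Step 4: Compute 3A = A + A + A directly by enumerating all triples (a,b,c) ∈ A³; |3A| = 26.
Step 5: Check 26 ≤ 109.7600? Yes ✓.

K = 14/5, Plünnecke-Ruzsa bound K³|A| ≈ 109.7600, |3A| = 26, inequality holds.


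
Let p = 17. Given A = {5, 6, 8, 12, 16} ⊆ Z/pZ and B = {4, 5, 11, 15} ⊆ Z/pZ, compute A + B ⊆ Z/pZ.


Work in Z/17Z: reduce every sum a + b modulo 17.
Enumerate all 20 pairs:
a = 5: 5+4=9, 5+5=10, 5+11=16, 5+15=3
a = 6: 6+4=10, 6+5=11, 6+11=0, 6+15=4
a = 8: 8+4=12, 8+5=13, 8+11=2, 8+15=6
a = 12: 12+4=16, 12+5=0, 12+11=6, 12+15=10
a = 16: 16+4=3, 16+5=4, 16+11=10, 16+15=14
Distinct residues collected: {0, 2, 3, 4, 6, 9, 10, 11, 12, 13, 14, 16}
|A + B| = 12 (out of 17 total residues).

A + B = {0, 2, 3, 4, 6, 9, 10, 11, 12, 13, 14, 16}


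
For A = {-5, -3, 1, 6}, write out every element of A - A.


A - A = {a - a' : a, a' ∈ A}.
Compute a - a' for each ordered pair (a, a'):
a = -5: -5--5=0, -5--3=-2, -5-1=-6, -5-6=-11
a = -3: -3--5=2, -3--3=0, -3-1=-4, -3-6=-9
a = 1: 1--5=6, 1--3=4, 1-1=0, 1-6=-5
a = 6: 6--5=11, 6--3=9, 6-1=5, 6-6=0
Collecting distinct values (and noting 0 appears from a-a):
A - A = {-11, -9, -6, -5, -4, -2, 0, 2, 4, 5, 6, 9, 11}
|A - A| = 13

A - A = {-11, -9, -6, -5, -4, -2, 0, 2, 4, 5, 6, 9, 11}


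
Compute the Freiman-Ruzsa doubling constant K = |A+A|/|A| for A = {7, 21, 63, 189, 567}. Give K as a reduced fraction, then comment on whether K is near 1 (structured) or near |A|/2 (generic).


|A| = 5.
Compute A + A by enumerating all 25 pairs.
A + A = {14, 28, 42, 70, 84, 126, 196, 210, 252, 378, 574, 588, 630, 756, 1134}, so |A + A| = 15.
K = |A + A| / |A| = 15/5 = 3/1 ≈ 3.0000.
Reference: AP of size 5 gives K = 9/5 ≈ 1.8000; a fully generic set of size 5 gives K ≈ 3.0000.

|A| = 5, |A + A| = 15, K = 15/5 = 3/1.


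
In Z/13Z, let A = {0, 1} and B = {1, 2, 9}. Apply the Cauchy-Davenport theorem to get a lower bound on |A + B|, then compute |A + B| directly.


Cauchy-Davenport: |A + B| ≥ min(p, |A| + |B| - 1) for A, B nonempty in Z/pZ.
|A| = 2, |B| = 3, p = 13.
CD lower bound = min(13, 2 + 3 - 1) = min(13, 4) = 4.
Compute A + B mod 13 directly:
a = 0: 0+1=1, 0+2=2, 0+9=9
a = 1: 1+1=2, 1+2=3, 1+9=10
A + B = {1, 2, 3, 9, 10}, so |A + B| = 5.
Verify: 5 ≥ 4? Yes ✓.

CD lower bound = 4, actual |A + B| = 5.


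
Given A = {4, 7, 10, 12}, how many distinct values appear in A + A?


A + A = {a + a' : a, a' ∈ A}; |A| = 4.
General bounds: 2|A| - 1 ≤ |A + A| ≤ |A|(|A|+1)/2, i.e. 7 ≤ |A + A| ≤ 10.
Lower bound 2|A|-1 is attained iff A is an arithmetic progression.
Enumerate sums a + a' for a ≤ a' (symmetric, so this suffices):
a = 4: 4+4=8, 4+7=11, 4+10=14, 4+12=16
a = 7: 7+7=14, 7+10=17, 7+12=19
a = 10: 10+10=20, 10+12=22
a = 12: 12+12=24
Distinct sums: {8, 11, 14, 16, 17, 19, 20, 22, 24}
|A + A| = 9

|A + A| = 9


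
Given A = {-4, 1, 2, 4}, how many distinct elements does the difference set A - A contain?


A - A = {a - a' : a, a' ∈ A}; |A| = 4.
Bounds: 2|A|-1 ≤ |A - A| ≤ |A|² - |A| + 1, i.e. 7 ≤ |A - A| ≤ 13.
Note: 0 ∈ A - A always (from a - a). The set is symmetric: if d ∈ A - A then -d ∈ A - A.
Enumerate nonzero differences d = a - a' with a > a' (then include -d):
Positive differences: {1, 2, 3, 5, 6, 8}
Full difference set: {0} ∪ (positive diffs) ∪ (negative diffs).
|A - A| = 1 + 2·6 = 13 (matches direct enumeration: 13).

|A - A| = 13


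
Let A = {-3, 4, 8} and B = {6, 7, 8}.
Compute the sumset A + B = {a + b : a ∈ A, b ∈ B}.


A + B = {a + b : a ∈ A, b ∈ B}.
Enumerate all |A|·|B| = 3·3 = 9 pairs (a, b) and collect distinct sums.
a = -3: -3+6=3, -3+7=4, -3+8=5
a = 4: 4+6=10, 4+7=11, 4+8=12
a = 8: 8+6=14, 8+7=15, 8+8=16
Collecting distinct sums: A + B = {3, 4, 5, 10, 11, 12, 14, 15, 16}
|A + B| = 9

A + B = {3, 4, 5, 10, 11, 12, 14, 15, 16}


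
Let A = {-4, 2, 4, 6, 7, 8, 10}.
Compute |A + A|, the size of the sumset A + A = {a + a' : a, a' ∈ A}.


A + A = {a + a' : a, a' ∈ A}; |A| = 7.
General bounds: 2|A| - 1 ≤ |A + A| ≤ |A|(|A|+1)/2, i.e. 13 ≤ |A + A| ≤ 28.
Lower bound 2|A|-1 is attained iff A is an arithmetic progression.
Enumerate sums a + a' for a ≤ a' (symmetric, so this suffices):
a = -4: -4+-4=-8, -4+2=-2, -4+4=0, -4+6=2, -4+7=3, -4+8=4, -4+10=6
a = 2: 2+2=4, 2+4=6, 2+6=8, 2+7=9, 2+8=10, 2+10=12
a = 4: 4+4=8, 4+6=10, 4+7=11, 4+8=12, 4+10=14
a = 6: 6+6=12, 6+7=13, 6+8=14, 6+10=16
a = 7: 7+7=14, 7+8=15, 7+10=17
a = 8: 8+8=16, 8+10=18
a = 10: 10+10=20
Distinct sums: {-8, -2, 0, 2, 3, 4, 6, 8, 9, 10, 11, 12, 13, 14, 15, 16, 17, 18, 20}
|A + A| = 19

|A + A| = 19


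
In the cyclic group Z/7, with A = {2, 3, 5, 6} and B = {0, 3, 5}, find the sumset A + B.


Work in Z/7Z: reduce every sum a + b modulo 7.
Enumerate all 12 pairs:
a = 2: 2+0=2, 2+3=5, 2+5=0
a = 3: 3+0=3, 3+3=6, 3+5=1
a = 5: 5+0=5, 5+3=1, 5+5=3
a = 6: 6+0=6, 6+3=2, 6+5=4
Distinct residues collected: {0, 1, 2, 3, 4, 5, 6}
|A + B| = 7 (out of 7 total residues).

A + B = {0, 1, 2, 3, 4, 5, 6}


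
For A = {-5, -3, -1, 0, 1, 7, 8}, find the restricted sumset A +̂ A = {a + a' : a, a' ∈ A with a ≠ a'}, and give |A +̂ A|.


Restricted sumset: A +̂ A = {a + a' : a ∈ A, a' ∈ A, a ≠ a'}.
Equivalently, take A + A and drop any sum 2a that is achievable ONLY as a + a for a ∈ A (i.e. sums representable only with equal summands).
Enumerate pairs (a, a') with a < a' (symmetric, so each unordered pair gives one sum; this covers all a ≠ a'):
  -5 + -3 = -8
  -5 + -1 = -6
  -5 + 0 = -5
  -5 + 1 = -4
  -5 + 7 = 2
  -5 + 8 = 3
  -3 + -1 = -4
  -3 + 0 = -3
  -3 + 1 = -2
  -3 + 7 = 4
  -3 + 8 = 5
  -1 + 0 = -1
  -1 + 1 = 0
  -1 + 7 = 6
  -1 + 8 = 7
  0 + 1 = 1
  0 + 7 = 7
  0 + 8 = 8
  1 + 7 = 8
  1 + 8 = 9
  7 + 8 = 15
Collected distinct sums: {-8, -6, -5, -4, -3, -2, -1, 0, 1, 2, 3, 4, 5, 6, 7, 8, 9, 15}
|A +̂ A| = 18
(Reference bound: |A +̂ A| ≥ 2|A| - 3 for |A| ≥ 2, with |A| = 7 giving ≥ 11.)

|A +̂ A| = 18


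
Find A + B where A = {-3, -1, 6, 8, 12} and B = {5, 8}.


A + B = {a + b : a ∈ A, b ∈ B}.
Enumerate all |A|·|B| = 5·2 = 10 pairs (a, b) and collect distinct sums.
a = -3: -3+5=2, -3+8=5
a = -1: -1+5=4, -1+8=7
a = 6: 6+5=11, 6+8=14
a = 8: 8+5=13, 8+8=16
a = 12: 12+5=17, 12+8=20
Collecting distinct sums: A + B = {2, 4, 5, 7, 11, 13, 14, 16, 17, 20}
|A + B| = 10

A + B = {2, 4, 5, 7, 11, 13, 14, 16, 17, 20}


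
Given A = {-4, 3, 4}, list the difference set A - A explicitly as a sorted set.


A - A = {a - a' : a, a' ∈ A}.
Compute a - a' for each ordered pair (a, a'):
a = -4: -4--4=0, -4-3=-7, -4-4=-8
a = 3: 3--4=7, 3-3=0, 3-4=-1
a = 4: 4--4=8, 4-3=1, 4-4=0
Collecting distinct values (and noting 0 appears from a-a):
A - A = {-8, -7, -1, 0, 1, 7, 8}
|A - A| = 7

A - A = {-8, -7, -1, 0, 1, 7, 8}


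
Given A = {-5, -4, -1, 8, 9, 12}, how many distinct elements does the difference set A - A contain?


A - A = {a - a' : a, a' ∈ A}; |A| = 6.
Bounds: 2|A|-1 ≤ |A - A| ≤ |A|² - |A| + 1, i.e. 11 ≤ |A - A| ≤ 31.
Note: 0 ∈ A - A always (from a - a). The set is symmetric: if d ∈ A - A then -d ∈ A - A.
Enumerate nonzero differences d = a - a' with a > a' (then include -d):
Positive differences: {1, 3, 4, 9, 10, 12, 13, 14, 16, 17}
Full difference set: {0} ∪ (positive diffs) ∪ (negative diffs).
|A - A| = 1 + 2·10 = 21 (matches direct enumeration: 21).

|A - A| = 21


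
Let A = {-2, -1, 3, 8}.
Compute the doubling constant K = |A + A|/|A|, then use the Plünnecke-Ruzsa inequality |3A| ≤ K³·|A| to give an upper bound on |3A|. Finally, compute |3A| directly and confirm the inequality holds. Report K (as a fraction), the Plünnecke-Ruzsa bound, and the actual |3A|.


|A| = 4.
Step 1: Compute A + A by enumerating all 16 pairs.
A + A = {-4, -3, -2, 1, 2, 6, 7, 11, 16}, so |A + A| = 9.
Step 2: Doubling constant K = |A + A|/|A| = 9/4 = 9/4 ≈ 2.2500.
Step 3: Plünnecke-Ruzsa gives |3A| ≤ K³·|A| = (2.2500)³ · 4 ≈ 45.5625.
Step 4: Compute 3A = A + A + A directly by enumerating all triples (a,b,c) ∈ A³; |3A| = 16.
Step 5: Check 16 ≤ 45.5625? Yes ✓.

K = 9/4, Plünnecke-Ruzsa bound K³|A| ≈ 45.5625, |3A| = 16, inequality holds.


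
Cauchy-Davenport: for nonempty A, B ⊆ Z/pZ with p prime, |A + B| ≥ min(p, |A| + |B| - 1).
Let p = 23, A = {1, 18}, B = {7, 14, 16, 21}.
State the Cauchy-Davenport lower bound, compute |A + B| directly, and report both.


Cauchy-Davenport: |A + B| ≥ min(p, |A| + |B| - 1) for A, B nonempty in Z/pZ.
|A| = 2, |B| = 4, p = 23.
CD lower bound = min(23, 2 + 4 - 1) = min(23, 5) = 5.
Compute A + B mod 23 directly:
a = 1: 1+7=8, 1+14=15, 1+16=17, 1+21=22
a = 18: 18+7=2, 18+14=9, 18+16=11, 18+21=16
A + B = {2, 8, 9, 11, 15, 16, 17, 22}, so |A + B| = 8.
Verify: 8 ≥ 5? Yes ✓.

CD lower bound = 5, actual |A + B| = 8.


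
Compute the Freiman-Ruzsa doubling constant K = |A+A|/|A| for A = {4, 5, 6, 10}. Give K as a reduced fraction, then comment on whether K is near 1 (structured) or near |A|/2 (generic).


|A| = 4.
Compute A + A by enumerating all 16 pairs.
A + A = {8, 9, 10, 11, 12, 14, 15, 16, 20}, so |A + A| = 9.
K = |A + A| / |A| = 9/4 (already in lowest terms) ≈ 2.2500.
Reference: AP of size 4 gives K = 7/4 ≈ 1.7500; a fully generic set of size 4 gives K ≈ 2.5000.

|A| = 4, |A + A| = 9, K = 9/4.


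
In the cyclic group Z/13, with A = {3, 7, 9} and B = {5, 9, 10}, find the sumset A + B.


Work in Z/13Z: reduce every sum a + b modulo 13.
Enumerate all 9 pairs:
a = 3: 3+5=8, 3+9=12, 3+10=0
a = 7: 7+5=12, 7+9=3, 7+10=4
a = 9: 9+5=1, 9+9=5, 9+10=6
Distinct residues collected: {0, 1, 3, 4, 5, 6, 8, 12}
|A + B| = 8 (out of 13 total residues).

A + B = {0, 1, 3, 4, 5, 6, 8, 12}


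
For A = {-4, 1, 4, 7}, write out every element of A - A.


A - A = {a - a' : a, a' ∈ A}.
Compute a - a' for each ordered pair (a, a'):
a = -4: -4--4=0, -4-1=-5, -4-4=-8, -4-7=-11
a = 1: 1--4=5, 1-1=0, 1-4=-3, 1-7=-6
a = 4: 4--4=8, 4-1=3, 4-4=0, 4-7=-3
a = 7: 7--4=11, 7-1=6, 7-4=3, 7-7=0
Collecting distinct values (and noting 0 appears from a-a):
A - A = {-11, -8, -6, -5, -3, 0, 3, 5, 6, 8, 11}
|A - A| = 11

A - A = {-11, -8, -6, -5, -3, 0, 3, 5, 6, 8, 11}


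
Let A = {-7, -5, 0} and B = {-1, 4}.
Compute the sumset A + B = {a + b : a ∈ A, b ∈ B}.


A + B = {a + b : a ∈ A, b ∈ B}.
Enumerate all |A|·|B| = 3·2 = 6 pairs (a, b) and collect distinct sums.
a = -7: -7+-1=-8, -7+4=-3
a = -5: -5+-1=-6, -5+4=-1
a = 0: 0+-1=-1, 0+4=4
Collecting distinct sums: A + B = {-8, -6, -3, -1, 4}
|A + B| = 5

A + B = {-8, -6, -3, -1, 4}


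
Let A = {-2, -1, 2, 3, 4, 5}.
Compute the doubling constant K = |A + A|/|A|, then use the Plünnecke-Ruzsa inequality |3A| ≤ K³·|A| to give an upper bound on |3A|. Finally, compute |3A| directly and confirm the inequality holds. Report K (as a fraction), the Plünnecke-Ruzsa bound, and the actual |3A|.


|A| = 6.
Step 1: Compute A + A by enumerating all 36 pairs.
A + A = {-4, -3, -2, 0, 1, 2, 3, 4, 5, 6, 7, 8, 9, 10}, so |A + A| = 14.
Step 2: Doubling constant K = |A + A|/|A| = 14/6 = 14/6 ≈ 2.3333.
Step 3: Plünnecke-Ruzsa gives |3A| ≤ K³·|A| = (2.3333)³ · 6 ≈ 76.2222.
Step 4: Compute 3A = A + A + A directly by enumerating all triples (a,b,c) ∈ A³; |3A| = 22.
Step 5: Check 22 ≤ 76.2222? Yes ✓.

K = 14/6, Plünnecke-Ruzsa bound K³|A| ≈ 76.2222, |3A| = 22, inequality holds.


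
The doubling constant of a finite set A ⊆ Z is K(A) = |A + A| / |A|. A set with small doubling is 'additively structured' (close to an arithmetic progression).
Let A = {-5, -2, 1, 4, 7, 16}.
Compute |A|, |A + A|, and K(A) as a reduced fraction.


|A| = 6.
Compute A + A by enumerating all 36 pairs.
A + A = {-10, -7, -4, -1, 2, 5, 8, 11, 14, 17, 20, 23, 32}, so |A + A| = 13.
K = |A + A| / |A| = 13/6 (already in lowest terms) ≈ 2.1667.
Reference: AP of size 6 gives K = 11/6 ≈ 1.8333; a fully generic set of size 6 gives K ≈ 3.5000.

|A| = 6, |A + A| = 13, K = 13/6.


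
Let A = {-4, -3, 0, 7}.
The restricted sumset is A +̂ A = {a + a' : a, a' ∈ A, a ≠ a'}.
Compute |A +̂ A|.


Restricted sumset: A +̂ A = {a + a' : a ∈ A, a' ∈ A, a ≠ a'}.
Equivalently, take A + A and drop any sum 2a that is achievable ONLY as a + a for a ∈ A (i.e. sums representable only with equal summands).
Enumerate pairs (a, a') with a < a' (symmetric, so each unordered pair gives one sum; this covers all a ≠ a'):
  -4 + -3 = -7
  -4 + 0 = -4
  -4 + 7 = 3
  -3 + 0 = -3
  -3 + 7 = 4
  0 + 7 = 7
Collected distinct sums: {-7, -4, -3, 3, 4, 7}
|A +̂ A| = 6
(Reference bound: |A +̂ A| ≥ 2|A| - 3 for |A| ≥ 2, with |A| = 4 giving ≥ 5.)

|A +̂ A| = 6


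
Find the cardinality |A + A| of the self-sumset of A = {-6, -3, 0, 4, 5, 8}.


A + A = {a + a' : a, a' ∈ A}; |A| = 6.
General bounds: 2|A| - 1 ≤ |A + A| ≤ |A|(|A|+1)/2, i.e. 11 ≤ |A + A| ≤ 21.
Lower bound 2|A|-1 is attained iff A is an arithmetic progression.
Enumerate sums a + a' for a ≤ a' (symmetric, so this suffices):
a = -6: -6+-6=-12, -6+-3=-9, -6+0=-6, -6+4=-2, -6+5=-1, -6+8=2
a = -3: -3+-3=-6, -3+0=-3, -3+4=1, -3+5=2, -3+8=5
a = 0: 0+0=0, 0+4=4, 0+5=5, 0+8=8
a = 4: 4+4=8, 4+5=9, 4+8=12
a = 5: 5+5=10, 5+8=13
a = 8: 8+8=16
Distinct sums: {-12, -9, -6, -3, -2, -1, 0, 1, 2, 4, 5, 8, 9, 10, 12, 13, 16}
|A + A| = 17

|A + A| = 17


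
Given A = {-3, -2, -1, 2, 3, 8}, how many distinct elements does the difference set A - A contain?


A - A = {a - a' : a, a' ∈ A}; |A| = 6.
Bounds: 2|A|-1 ≤ |A - A| ≤ |A|² - |A| + 1, i.e. 11 ≤ |A - A| ≤ 31.
Note: 0 ∈ A - A always (from a - a). The set is symmetric: if d ∈ A - A then -d ∈ A - A.
Enumerate nonzero differences d = a - a' with a > a' (then include -d):
Positive differences: {1, 2, 3, 4, 5, 6, 9, 10, 11}
Full difference set: {0} ∪ (positive diffs) ∪ (negative diffs).
|A - A| = 1 + 2·9 = 19 (matches direct enumeration: 19).

|A - A| = 19


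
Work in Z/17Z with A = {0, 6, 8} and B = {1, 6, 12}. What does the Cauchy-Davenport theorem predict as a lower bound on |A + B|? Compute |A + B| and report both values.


Cauchy-Davenport: |A + B| ≥ min(p, |A| + |B| - 1) for A, B nonempty in Z/pZ.
|A| = 3, |B| = 3, p = 17.
CD lower bound = min(17, 3 + 3 - 1) = min(17, 5) = 5.
Compute A + B mod 17 directly:
a = 0: 0+1=1, 0+6=6, 0+12=12
a = 6: 6+1=7, 6+6=12, 6+12=1
a = 8: 8+1=9, 8+6=14, 8+12=3
A + B = {1, 3, 6, 7, 9, 12, 14}, so |A + B| = 7.
Verify: 7 ≥ 5? Yes ✓.

CD lower bound = 5, actual |A + B| = 7.


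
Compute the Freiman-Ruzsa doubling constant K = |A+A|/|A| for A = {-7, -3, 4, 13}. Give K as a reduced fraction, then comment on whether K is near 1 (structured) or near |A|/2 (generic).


|A| = 4.
Compute A + A by enumerating all 16 pairs.
A + A = {-14, -10, -6, -3, 1, 6, 8, 10, 17, 26}, so |A + A| = 10.
K = |A + A| / |A| = 10/4 = 5/2 ≈ 2.5000.
Reference: AP of size 4 gives K = 7/4 ≈ 1.7500; a fully generic set of size 4 gives K ≈ 2.5000.

|A| = 4, |A + A| = 10, K = 10/4 = 5/2.


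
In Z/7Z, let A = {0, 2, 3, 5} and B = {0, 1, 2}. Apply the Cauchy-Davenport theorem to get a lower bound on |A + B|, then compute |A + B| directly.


Cauchy-Davenport: |A + B| ≥ min(p, |A| + |B| - 1) for A, B nonempty in Z/pZ.
|A| = 4, |B| = 3, p = 7.
CD lower bound = min(7, 4 + 3 - 1) = min(7, 6) = 6.
Compute A + B mod 7 directly:
a = 0: 0+0=0, 0+1=1, 0+2=2
a = 2: 2+0=2, 2+1=3, 2+2=4
a = 3: 3+0=3, 3+1=4, 3+2=5
a = 5: 5+0=5, 5+1=6, 5+2=0
A + B = {0, 1, 2, 3, 4, 5, 6}, so |A + B| = 7.
Verify: 7 ≥ 6? Yes ✓.

CD lower bound = 6, actual |A + B| = 7.


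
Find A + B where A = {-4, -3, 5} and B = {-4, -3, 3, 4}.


A + B = {a + b : a ∈ A, b ∈ B}.
Enumerate all |A|·|B| = 3·4 = 12 pairs (a, b) and collect distinct sums.
a = -4: -4+-4=-8, -4+-3=-7, -4+3=-1, -4+4=0
a = -3: -3+-4=-7, -3+-3=-6, -3+3=0, -3+4=1
a = 5: 5+-4=1, 5+-3=2, 5+3=8, 5+4=9
Collecting distinct sums: A + B = {-8, -7, -6, -1, 0, 1, 2, 8, 9}
|A + B| = 9

A + B = {-8, -7, -6, -1, 0, 1, 2, 8, 9}
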